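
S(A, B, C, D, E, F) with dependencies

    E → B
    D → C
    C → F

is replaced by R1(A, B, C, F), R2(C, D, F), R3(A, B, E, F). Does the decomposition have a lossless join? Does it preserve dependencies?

Lossless test (chase): applying each FD to every pair of rows produces no changes in the tableau, so no row becomes fully distinguished — the join is lossy.
Dependency preservation: every FD's attributes lie within a single fragment, so each can be enforced locally — preserved.

lossy but dependency-preserving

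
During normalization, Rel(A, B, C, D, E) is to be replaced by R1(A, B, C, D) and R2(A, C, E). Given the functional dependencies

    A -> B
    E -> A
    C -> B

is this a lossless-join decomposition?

Common attributes: R1 ∩ R2 = {A, C}.
Closure of {A, C}: A → B applies, adding B. So (A, C)⁺ = {A, B, C}.
The closure contains neither all of R1 = {A, B, C, D} nor all of R2 = {A, C, E}, so the common attributes are not a superkey of either fragment. The join is lossy.

No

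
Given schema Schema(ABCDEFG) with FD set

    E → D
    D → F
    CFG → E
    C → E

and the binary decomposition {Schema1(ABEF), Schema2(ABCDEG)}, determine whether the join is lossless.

Yes

Common attributes: Schema1 ∩ Schema2 = {ABE}.
Closure of {ABE}: E → D applies, adding D; D → F applies, adding F. So (ABE)⁺ = {ABDEF}.
This closure contains every attribute of Schema1, so Schema1 ∩ Schema2 → Schema1. The join is lossless.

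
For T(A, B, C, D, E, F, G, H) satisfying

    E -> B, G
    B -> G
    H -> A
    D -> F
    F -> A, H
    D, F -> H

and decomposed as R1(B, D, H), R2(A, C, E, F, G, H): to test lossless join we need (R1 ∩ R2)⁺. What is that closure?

R1 ∩ R2 = {H}.
H → A applies, adding A
Closure: {A, H}.

A, H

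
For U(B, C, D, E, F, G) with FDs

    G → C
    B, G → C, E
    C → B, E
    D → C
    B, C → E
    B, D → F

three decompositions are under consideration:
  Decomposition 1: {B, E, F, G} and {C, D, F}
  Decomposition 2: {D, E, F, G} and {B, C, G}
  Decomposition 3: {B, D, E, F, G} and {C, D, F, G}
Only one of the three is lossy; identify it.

Decomposition 1: common = {F}, closure = {F} → lossy.
Decomposition 2: common = {G}, closure = {B, C, E, G} → lossless.
Decomposition 3: common = {D, F, G}, closure = {B, C, D, E, F, G} → lossless.

Decomposition 1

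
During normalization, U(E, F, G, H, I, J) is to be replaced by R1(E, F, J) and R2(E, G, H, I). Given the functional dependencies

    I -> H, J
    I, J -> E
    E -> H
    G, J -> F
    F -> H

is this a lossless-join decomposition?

Common attributes: R1 ∩ R2 = {E}.
Closure of {E}: E → H applies, adding H. So (E)⁺ = {E, H}.
The closure contains neither all of R1 = {E, F, J} nor all of R2 = {E, G, H, I}, so the common attributes are not a superkey of either fragment. The join is lossy.

No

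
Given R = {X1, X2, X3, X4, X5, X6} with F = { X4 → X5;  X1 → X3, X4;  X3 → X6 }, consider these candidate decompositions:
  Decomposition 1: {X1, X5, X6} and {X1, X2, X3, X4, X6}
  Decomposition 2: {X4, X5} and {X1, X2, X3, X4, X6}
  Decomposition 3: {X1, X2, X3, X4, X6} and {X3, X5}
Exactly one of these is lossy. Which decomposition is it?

Decomposition 1: common = {X1, X6}, closure = {X1, X3, X4, X5, X6} → lossless.
Decomposition 2: common = {X4}, closure = {X4, X5} → lossless.
Decomposition 3: common = {X3}, closure = {X3, X6} → lossy.

Decomposition 3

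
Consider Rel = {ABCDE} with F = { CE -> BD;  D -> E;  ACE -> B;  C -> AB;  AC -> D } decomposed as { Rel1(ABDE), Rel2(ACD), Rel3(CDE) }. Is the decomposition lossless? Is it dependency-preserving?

lossy and not dependency-preserving

Lossless test (chase): Rows 1 and 2 agree on D; apply D→E and equate their E entries. Rows 2 and 3 agree on C; apply C→AB and equate their AB entries. No row becomes fully distinguished — the join is lossy.
Dependency preservation: the restricted closure of {CE} across the fragments never reaches {BD}, so CE → BD cannot be enforced without a join — not preserved.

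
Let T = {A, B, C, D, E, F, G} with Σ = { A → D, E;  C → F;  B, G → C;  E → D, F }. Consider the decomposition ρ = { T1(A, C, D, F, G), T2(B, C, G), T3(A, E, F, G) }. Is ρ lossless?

Chase test. Columns are A, B, C, D, E, F, G; row i has aⱼ where attribute j ∈ Ti, else bᵢⱼ.
Initial tableau (one row per fragment):
  row 1: a1 b12 a3 a4 b15 a6 a7
  row 2: b21 a2 a3 b24 b25 b26 a7
  row 3: a1 b32 b33 b34 a5 a6 a7
Rows 1 and 3 agree on A; apply A→D, E and equate their D, E entries.
Rows 1 and 2 agree on C; apply C→F and equate their F entries.
No row becomes fully distinguished — the join is lossy.

No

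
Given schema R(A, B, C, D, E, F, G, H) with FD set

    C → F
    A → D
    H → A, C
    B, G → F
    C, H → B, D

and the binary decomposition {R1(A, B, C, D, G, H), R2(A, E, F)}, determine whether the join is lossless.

Common attributes: R1 ∩ R2 = {A}.
Closure of {A}: A → D applies, adding D. So (A)⁺ = {A, D}.
The closure contains neither all of R1 = {A, B, C, D, G, H} nor all of R2 = {A, E, F}, so the common attributes are not a superkey of either fragment. The join is lossy.

No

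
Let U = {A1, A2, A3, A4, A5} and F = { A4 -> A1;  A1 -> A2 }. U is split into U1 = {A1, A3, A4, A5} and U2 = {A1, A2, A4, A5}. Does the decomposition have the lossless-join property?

Yes

Common attributes: U1 ∩ U2 = {A1, A4, A5}.
Closure of {A1, A4, A5}: A1 → A2 applies, adding A2. So (A1, A4, A5)⁺ = {A1, A2, A4, A5}.
This closure contains every attribute of U2, so U1 ∩ U2 → U2. The join is lossless.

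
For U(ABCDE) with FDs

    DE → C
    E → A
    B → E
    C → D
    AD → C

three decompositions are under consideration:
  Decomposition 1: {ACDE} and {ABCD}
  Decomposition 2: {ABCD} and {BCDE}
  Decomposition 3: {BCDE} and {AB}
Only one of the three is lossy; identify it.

Decomposition 1

Decomposition 1: common = {ACD}, closure = {ACD} → lossy.
Decomposition 2: common = {BCD}, closure = {ABCDE} → lossless.
Decomposition 3: common = {B}, closure = {ABE} → lossless.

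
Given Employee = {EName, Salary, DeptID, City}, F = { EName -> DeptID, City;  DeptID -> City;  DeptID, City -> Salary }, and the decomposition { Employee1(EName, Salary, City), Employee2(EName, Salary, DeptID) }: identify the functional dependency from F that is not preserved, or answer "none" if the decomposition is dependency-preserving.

Check DeptID → City: no single fragment contains all of {DeptID, City}, and the restricted closure of {DeptID} across the fragments never reaches {City}.
EName → DeptID, City is preserved.
DeptID, City → Salary is preserved.

DeptID -> City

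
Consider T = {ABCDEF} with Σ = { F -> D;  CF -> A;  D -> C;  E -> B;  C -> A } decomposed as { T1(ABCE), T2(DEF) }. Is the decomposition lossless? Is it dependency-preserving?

Lossless test: (E)⁺ = {BE}, which is a superkey of neither fragment — lossy.
Dependency preservation: the restricted closure of {D} across the fragments never reaches {C}, so D → C cannot be enforced without a join — not preserved.

lossy and not dependency-preserving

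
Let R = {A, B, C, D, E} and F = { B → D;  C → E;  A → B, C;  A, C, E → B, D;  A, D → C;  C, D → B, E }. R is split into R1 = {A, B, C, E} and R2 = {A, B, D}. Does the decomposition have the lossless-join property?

Yes

Common attributes: R1 ∩ R2 = {A, B}.
Closure of {A, B}: B → D applies, adding D; A → B, C applies, adding C; C, D → B, E applies, adding E. So (A, B)⁺ = {A, B, C, D, E}.
This closure contains every attribute of R1, so R1 ∩ R2 → R1. The join is lossless.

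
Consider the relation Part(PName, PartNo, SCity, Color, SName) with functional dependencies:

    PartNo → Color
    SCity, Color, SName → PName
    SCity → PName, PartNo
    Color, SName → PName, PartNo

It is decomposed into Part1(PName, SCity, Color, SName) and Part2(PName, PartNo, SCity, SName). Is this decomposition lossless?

Yes

Common attributes: Part1 ∩ Part2 = {PName, SCity, SName}.
Closure of {PName, SCity, SName}: SCity → PName, PartNo applies, adding PartNo; PartNo → Color applies, adding Color. So (PName, SCity, SName)⁺ = {PName, PartNo, SCity, Color, SName}.
This closure contains every attribute of Part1, so Part1 ∩ Part2 → Part1. The join is lossless.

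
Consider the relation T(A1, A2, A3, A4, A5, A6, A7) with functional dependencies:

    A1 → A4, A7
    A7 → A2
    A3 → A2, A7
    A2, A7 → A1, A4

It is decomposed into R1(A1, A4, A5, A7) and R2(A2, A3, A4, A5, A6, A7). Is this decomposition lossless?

Common attributes: R1 ∩ R2 = {A4, A5, A7}.
Closure of {A4, A5, A7}: A7 → A2 applies, adding A2; A2, A7 → A1, A4 applies, adding A1. So (A4, A5, A7)⁺ = {A1, A2, A4, A5, A7}.
This closure contains every attribute of R1, so R1 ∩ R2 → R1. The join is lossless.

Yes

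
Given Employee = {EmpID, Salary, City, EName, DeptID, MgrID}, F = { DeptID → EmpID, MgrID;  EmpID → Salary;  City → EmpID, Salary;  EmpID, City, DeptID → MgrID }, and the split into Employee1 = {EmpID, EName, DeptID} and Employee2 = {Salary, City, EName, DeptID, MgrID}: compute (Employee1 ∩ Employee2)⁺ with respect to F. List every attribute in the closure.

Employee1 ∩ Employee2 = {EName, DeptID}.
DeptID → EmpID, MgrID applies, adding EmpID, MgrID
EmpID → Salary applies, adding Salary
Closure: {EmpID, Salary, EName, DeptID, MgrID}.

EmpID, Salary, EName, DeptID, MgrID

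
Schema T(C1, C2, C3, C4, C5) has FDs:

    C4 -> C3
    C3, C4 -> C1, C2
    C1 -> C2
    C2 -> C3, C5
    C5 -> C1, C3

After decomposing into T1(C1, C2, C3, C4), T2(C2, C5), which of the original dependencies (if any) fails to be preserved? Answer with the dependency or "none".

none

C4 → C3 lies within T1.
C3, C4 → C1, C2 lies within T1.
C1 → C2 lies within T1.
C2 → C3, C5: restricted closure across fragments reaches C3, C5.
C5 → C1, C3: restricted closure across fragments reaches C1, C3.
Every dependency is enforceable on the fragments, so the decomposition is dependency-preserving.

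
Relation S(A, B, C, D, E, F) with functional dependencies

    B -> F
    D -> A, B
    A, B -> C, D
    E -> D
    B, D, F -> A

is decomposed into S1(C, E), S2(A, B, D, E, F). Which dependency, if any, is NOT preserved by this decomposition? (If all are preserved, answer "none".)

A, B -> C, D

Check A, B → C, D: no single fragment contains all of {A, B, C, D}, and the restricted closure of {A, B} across the fragments never reaches {C, D}.
B → F is preserved.
D → A, B is preserved.
E → D is preserved.
B, D, F → A is preserved.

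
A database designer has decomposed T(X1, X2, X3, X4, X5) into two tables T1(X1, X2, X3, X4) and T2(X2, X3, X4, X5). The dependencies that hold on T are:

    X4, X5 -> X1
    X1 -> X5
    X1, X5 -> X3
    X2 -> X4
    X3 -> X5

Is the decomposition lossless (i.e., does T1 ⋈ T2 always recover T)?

Common attributes: T1 ∩ T2 = {X2, X3, X4}.
Closure of {X2, X3, X4}: X3 → X5 applies, adding X5; X4, X5 → X1 applies, adding X1. So (X2, X3, X4)⁺ = {X1, X2, X3, X4, X5}.
This closure contains every attribute of T1, so T1 ∩ T2 → T1. The join is lossless.

Yes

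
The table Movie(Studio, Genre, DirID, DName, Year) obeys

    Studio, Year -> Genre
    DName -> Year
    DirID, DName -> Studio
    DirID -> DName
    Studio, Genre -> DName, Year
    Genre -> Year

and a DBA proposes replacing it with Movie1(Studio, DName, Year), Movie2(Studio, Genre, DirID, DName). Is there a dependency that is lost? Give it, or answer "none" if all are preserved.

Genre -> Year

Check Genre → Year: no single fragment contains all of {Genre, Year}, and the restricted closure of {Genre} across the fragments never reaches {Year}.
Studio, Year → Genre is preserved.
DName → Year is preserved.
DirID, DName → Studio is preserved.
DirID → DName is preserved.
Studio, Genre → DName, Year is preserved.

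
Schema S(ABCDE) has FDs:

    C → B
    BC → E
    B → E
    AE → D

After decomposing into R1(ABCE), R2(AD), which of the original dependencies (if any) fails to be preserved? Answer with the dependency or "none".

AE → D

Check AE → D: no single fragment contains all of {ADE}, and the restricted closure of {AE} across the fragments never reaches {D}.
C → B is preserved.
BC → E is preserved.
B → E is preserved.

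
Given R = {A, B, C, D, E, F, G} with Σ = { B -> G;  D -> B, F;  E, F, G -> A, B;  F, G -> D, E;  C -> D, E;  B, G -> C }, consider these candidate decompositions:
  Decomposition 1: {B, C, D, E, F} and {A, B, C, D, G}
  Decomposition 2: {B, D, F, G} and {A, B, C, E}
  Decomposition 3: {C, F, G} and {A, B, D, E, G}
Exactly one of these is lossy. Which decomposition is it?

Decomposition 3

Decomposition 1: common = {B, C, D}, closure = {A, B, C, D, E, F, G} → lossless.
Decomposition 2: common = {B}, closure = {A, B, C, D, E, F, G} → lossless.
Decomposition 3: common = {G}, closure = {G} → lossy.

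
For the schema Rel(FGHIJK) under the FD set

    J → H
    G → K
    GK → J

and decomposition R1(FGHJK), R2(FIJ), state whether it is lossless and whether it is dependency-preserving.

Lossless test: (FJ)⁺ = {FHJ}, which is a superkey of neither fragment — lossy.
Dependency preservation: every FD's attributes lie within a single fragment, so each can be enforced locally — preserved.

lossy but dependency-preserving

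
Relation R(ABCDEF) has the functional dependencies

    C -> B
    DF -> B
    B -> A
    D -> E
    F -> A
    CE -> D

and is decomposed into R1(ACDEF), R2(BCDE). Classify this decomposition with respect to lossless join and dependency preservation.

Lossless test: (CDE)⁺ = {ABCDE}, which contains all of one fragment — lossless.
Dependency preservation: the restricted closure of {DF} across the fragments never reaches {B}, so DF → B cannot be enforced without a join — not preserved.

lossless but not dependency-preserving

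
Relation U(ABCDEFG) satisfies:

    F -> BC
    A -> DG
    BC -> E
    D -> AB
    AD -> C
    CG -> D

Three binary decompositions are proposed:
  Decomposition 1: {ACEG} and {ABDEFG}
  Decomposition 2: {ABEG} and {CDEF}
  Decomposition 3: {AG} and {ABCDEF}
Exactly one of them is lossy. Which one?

Decomposition 2

Decomposition 1: common = {AEG}, closure = {ABCDEG} → lossless.
Decomposition 2: common = {E}, closure = {E} → lossy.
Decomposition 3: common = {A}, closure = {ABCDEG} → lossless.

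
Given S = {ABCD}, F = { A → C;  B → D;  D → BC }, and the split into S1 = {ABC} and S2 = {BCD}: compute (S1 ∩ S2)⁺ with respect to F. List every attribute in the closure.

S1 ∩ S2 = {BC}.
B → D applies, adding D
Closure: {BCD}.

BCD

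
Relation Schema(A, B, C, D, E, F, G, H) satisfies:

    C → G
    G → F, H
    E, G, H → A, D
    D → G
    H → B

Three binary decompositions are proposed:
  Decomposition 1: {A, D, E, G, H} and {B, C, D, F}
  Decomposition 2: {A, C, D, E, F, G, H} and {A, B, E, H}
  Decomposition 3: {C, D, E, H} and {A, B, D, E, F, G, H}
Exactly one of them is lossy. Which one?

Decomposition 1: common = {D}, closure = {B, D, F, G, H} → lossy.
Decomposition 2: common = {A, E, H}, closure = {A, B, E, H} → lossless.
Decomposition 3: common = {D, E, H}, closure = {A, B, D, E, F, G, H} → lossless.

Decomposition 1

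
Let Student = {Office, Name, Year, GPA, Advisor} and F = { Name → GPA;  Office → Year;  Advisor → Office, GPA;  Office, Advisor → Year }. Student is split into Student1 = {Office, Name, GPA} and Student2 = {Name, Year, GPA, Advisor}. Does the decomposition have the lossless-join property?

Common attributes: Student1 ∩ Student2 = {Name, GPA}.
No dependency enlarges {Name, GPA}, so (Name, GPA)⁺ = {Name, GPA}.
The closure contains neither all of Student1 = {Office, Name, GPA} nor all of Student2 = {Name, Year, GPA, Advisor}, so the common attributes are not a superkey of either fragment. The join is lossy.

No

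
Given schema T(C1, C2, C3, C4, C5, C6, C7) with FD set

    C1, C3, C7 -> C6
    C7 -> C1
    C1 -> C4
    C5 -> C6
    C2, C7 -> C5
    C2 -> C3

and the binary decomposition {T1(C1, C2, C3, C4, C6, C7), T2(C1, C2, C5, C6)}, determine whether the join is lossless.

No

Common attributes: T1 ∩ T2 = {C1, C2, C6}.
Closure of {C1, C2, C6}: C1 → C4 applies, adding C4; C2 → C3 applies, adding C3. So (C1, C2, C6)⁺ = {C1, C2, C3, C4, C6}.
The closure contains neither all of T1 = {C1, C2, C3, C4, C6, C7} nor all of T2 = {C1, C2, C5, C6}, so the common attributes are not a superkey of either fragment. The join is lossy.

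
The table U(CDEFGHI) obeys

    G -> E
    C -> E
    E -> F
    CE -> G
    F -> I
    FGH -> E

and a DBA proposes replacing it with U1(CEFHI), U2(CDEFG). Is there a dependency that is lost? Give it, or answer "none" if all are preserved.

none

G → E lies within U2.
C → E lies within U1.
E → F lies within U1.
CE → G lies within U2.
F → I lies within U1.
FGH → E: restricted closure across fragments reaches E.
Every dependency is enforceable on the fragments, so the decomposition is dependency-preserving.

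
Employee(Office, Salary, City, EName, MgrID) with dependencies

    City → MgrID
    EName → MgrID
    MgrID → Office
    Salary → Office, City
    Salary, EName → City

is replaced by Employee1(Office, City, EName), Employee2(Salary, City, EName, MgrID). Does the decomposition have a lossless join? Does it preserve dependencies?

lossless but not dependency-preserving

Lossless test: (City, EName)⁺ = {Office, City, EName, MgrID}, which contains all of one fragment — lossless.
Dependency preservation: the restricted closure of {MgrID} across the fragments never reaches {Office}, so MgrID → Office cannot be enforced without a join — not preserved.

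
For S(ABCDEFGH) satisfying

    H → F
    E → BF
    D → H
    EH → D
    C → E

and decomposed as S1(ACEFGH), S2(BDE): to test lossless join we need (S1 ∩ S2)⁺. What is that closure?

BEF

S1 ∩ S2 = {E}.
E → BF applies, adding BF
Closure: {BEF}.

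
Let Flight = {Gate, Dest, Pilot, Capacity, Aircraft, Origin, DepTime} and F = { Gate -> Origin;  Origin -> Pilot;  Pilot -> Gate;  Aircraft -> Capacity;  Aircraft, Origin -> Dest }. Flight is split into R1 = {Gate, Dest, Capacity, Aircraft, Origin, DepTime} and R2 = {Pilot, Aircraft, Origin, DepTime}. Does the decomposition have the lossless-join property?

Common attributes: R1 ∩ R2 = {Aircraft, Origin, DepTime}.
Closure of {Aircraft, Origin, DepTime}: Origin → Pilot applies, adding Pilot; Pilot → Gate applies, adding Gate; Aircraft → Capacity applies, adding Capacity; Aircraft, Origin → Dest applies, adding Dest. So (Aircraft, Origin, DepTime)⁺ = {Gate, Dest, Pilot, Capacity, Aircraft, Origin, DepTime}.
This closure contains every attribute of R1, so R1 ∩ R2 → R1. The join is lossless.

Yes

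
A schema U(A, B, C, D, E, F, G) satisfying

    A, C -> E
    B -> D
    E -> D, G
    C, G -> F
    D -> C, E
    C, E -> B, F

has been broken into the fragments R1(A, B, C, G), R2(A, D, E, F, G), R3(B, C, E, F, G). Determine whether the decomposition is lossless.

Chase test. Columns are A, B, C, D, E, F, G; row i has aⱼ where attribute j ∈ Ri, else bᵢⱼ.
Initial tableau (one row per fragment):
  row 1: a1 a2 a3 b14 b15 b16 a7
  row 2: a1 b22 b23 a4 a5 a6 a7
  row 3: b31 a2 a3 b34 a5 a6 a7
Rows 1 and 3 agree on B; apply B→D and equate their D entries.
Rows 2 and 3 agree on E; apply E→D, G and equate their D, G entries.
Rows 1 and 3 agree on C, G; apply C, G→F and equate their F entries.
Rows 1 and 2 agree on D; apply D→C, E and equate their C, E entries.
Rows 1 and 2 agree on C, E; apply C, E→B, F and equate their B, F entries.
Row 1 is now all distinguished symbols — the join is lossless.

Yes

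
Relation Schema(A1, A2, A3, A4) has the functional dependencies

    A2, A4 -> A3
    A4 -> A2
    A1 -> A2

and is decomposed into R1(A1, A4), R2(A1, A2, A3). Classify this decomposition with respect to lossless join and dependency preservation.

Lossless test: (A1)⁺ = {A1, A2}, which is a superkey of neither fragment — lossy.
Dependency preservation: the restricted closure of {A2, A4} across the fragments never reaches {A3}, so A2, A4 → A3 cannot be enforced without a join — not preserved.

lossy and not dependency-preserving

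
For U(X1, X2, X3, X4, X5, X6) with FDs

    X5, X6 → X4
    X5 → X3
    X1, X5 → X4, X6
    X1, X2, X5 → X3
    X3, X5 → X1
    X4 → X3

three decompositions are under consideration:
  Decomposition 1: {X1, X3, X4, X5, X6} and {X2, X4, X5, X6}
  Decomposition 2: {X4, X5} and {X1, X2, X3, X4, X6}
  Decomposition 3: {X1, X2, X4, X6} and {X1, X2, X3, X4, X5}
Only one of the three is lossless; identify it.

Decomposition 1: common = {X4, X5, X6}, closure = {X1, X3, X4, X5, X6} → lossless.
Decomposition 2: common = {X4}, closure = {X3, X4} → lossy.
Decomposition 3: common = {X1, X2, X4}, closure = {X1, X2, X3, X4} → lossy.

Decomposition 1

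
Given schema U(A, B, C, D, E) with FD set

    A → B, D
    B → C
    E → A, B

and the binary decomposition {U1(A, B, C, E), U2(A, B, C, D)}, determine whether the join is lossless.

Yes

Common attributes: U1 ∩ U2 = {A, B, C}.
Closure of {A, B, C}: A → B, D applies, adding D. So (A, B, C)⁺ = {A, B, C, D}.
This closure contains every attribute of U2, so U1 ∩ U2 → U2. The join is lossless.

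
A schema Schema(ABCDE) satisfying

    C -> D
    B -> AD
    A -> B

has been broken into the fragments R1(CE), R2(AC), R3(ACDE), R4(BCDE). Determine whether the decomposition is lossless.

No

Chase test. Columns are ABCDE; row i has aⱼ where attribute j ∈ Ri, else bᵢⱼ.
Initial tableau (one row per fragment):
  row 1: b11 b12 a3 b14 a5
  row 2: a1 b22 a3 b24 b25
  row 3: a1 b32 a3 a4 a5
  row 4: b41 a2 a3 a4 a5
Rows 1 and 2 agree on C; apply C→D and equate their D entries.
Rows 1 and 3 agree on C; apply C→D and equate their D entries.
Rows 2 and 3 agree on A; apply A→B and equate their B entries.
No row becomes fully distinguished — the join is lossy.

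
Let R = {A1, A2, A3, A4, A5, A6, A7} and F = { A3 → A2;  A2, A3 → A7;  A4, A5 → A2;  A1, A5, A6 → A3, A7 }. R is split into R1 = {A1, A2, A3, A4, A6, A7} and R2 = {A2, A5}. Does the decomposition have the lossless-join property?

Common attributes: R1 ∩ R2 = {A2}.
No dependency enlarges {A2}, so (A2)⁺ = {A2}.
The closure contains neither all of R1 = {A1, A2, A3, A4, A6, A7} nor all of R2 = {A2, A5}, so the common attributes are not a superkey of either fragment. The join is lossy.

No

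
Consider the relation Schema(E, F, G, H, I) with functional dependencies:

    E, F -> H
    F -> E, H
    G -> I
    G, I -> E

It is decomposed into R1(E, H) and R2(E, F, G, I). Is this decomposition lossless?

No

Common attributes: R1 ∩ R2 = {E}.
No dependency enlarges {E}, so (E)⁺ = {E}.
The closure contains neither all of R1 = {E, H} nor all of R2 = {E, F, G, I}, so the common attributes are not a superkey of either fragment. The join is lossy.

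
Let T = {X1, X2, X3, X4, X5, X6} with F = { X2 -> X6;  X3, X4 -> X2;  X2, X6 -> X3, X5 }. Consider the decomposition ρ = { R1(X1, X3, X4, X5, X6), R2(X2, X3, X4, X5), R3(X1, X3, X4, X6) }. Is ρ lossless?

Yes

Chase test. Columns are X1, X2, X3, X4, X5, X6; row i has aⱼ where attribute j ∈ Ri, else bᵢⱼ.
Initial tableau (one row per fragment):
  row 1: a1 b12 a3 a4 a5 a6
  row 2: b21 a2 a3 a4 a5 b26
  row 3: a1 b32 a3 a4 b35 a6
Rows 1 and 2 agree on X3, X4; apply X3, X4→X2 and equate their X2 entries.
Rows 1 and 3 agree on X3, X4; apply X3, X4→X2 and equate their X2 entries.
Rows 1 and 3 agree on X2, X6; apply X2, X6→X3, X5 and equate their X3, X5 entries.
Rows 1 and 2 agree on X2; apply X2→X6 and equate their X6 entries.
Row 1 is now all distinguished symbols — the join is lossless.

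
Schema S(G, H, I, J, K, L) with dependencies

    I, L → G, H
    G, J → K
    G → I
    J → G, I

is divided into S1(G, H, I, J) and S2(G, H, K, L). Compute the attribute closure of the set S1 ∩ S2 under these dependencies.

S1 ∩ S2 = {G, H}.
G → I applies, adding I
Closure: {G, H, I}.

G, H, I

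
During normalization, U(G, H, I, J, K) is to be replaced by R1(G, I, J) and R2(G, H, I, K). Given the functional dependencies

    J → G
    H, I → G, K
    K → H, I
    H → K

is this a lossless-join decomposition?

No

Common attributes: R1 ∩ R2 = {G, I}.
No dependency enlarges {G, I}, so (G, I)⁺ = {G, I}.
The closure contains neither all of R1 = {G, I, J} nor all of R2 = {G, H, I, K}, so the common attributes are not a superkey of either fragment. The join is lossy.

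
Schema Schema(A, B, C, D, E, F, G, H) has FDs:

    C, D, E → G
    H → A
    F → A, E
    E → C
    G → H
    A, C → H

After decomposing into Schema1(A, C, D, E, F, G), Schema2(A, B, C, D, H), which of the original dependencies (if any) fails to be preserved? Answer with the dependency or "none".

G → H

Check G → H: no single fragment contains all of {G, H}, and the restricted closure of {G} across the fragments never reaches {H}.
C, D, E → G is preserved.
H → A is preserved.
F → A, E is preserved.
E → C is preserved.
A, C → H is preserved.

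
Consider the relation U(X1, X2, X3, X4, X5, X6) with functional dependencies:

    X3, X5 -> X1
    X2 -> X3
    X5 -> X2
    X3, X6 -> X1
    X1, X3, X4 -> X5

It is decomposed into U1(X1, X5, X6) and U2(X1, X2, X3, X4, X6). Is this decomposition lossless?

Common attributes: U1 ∩ U2 = {X1, X6}.
No dependency enlarges {X1, X6}, so (X1, X6)⁺ = {X1, X6}.
The closure contains neither all of U1 = {X1, X5, X6} nor all of U2 = {X1, X2, X3, X4, X6}, so the common attributes are not a superkey of either fragment. The join is lossy.

No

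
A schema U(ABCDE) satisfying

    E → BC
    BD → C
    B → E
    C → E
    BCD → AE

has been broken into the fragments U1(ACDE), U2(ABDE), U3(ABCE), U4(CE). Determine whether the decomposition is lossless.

Yes

Chase test. Columns are ABCDE; row i has aⱼ where attribute j ∈ Ui, else bᵢⱼ.
Initial tableau (one row per fragment):
  row 1: a1 b12 a3 a4 a5
  row 2: a1 a2 b23 a4 a5
  row 3: a1 a2 a3 b34 a5
  row 4: b41 b42 a3 b44 a5
Rows 1 and 2 agree on E; apply E→BC and equate their BC entries.
Rows 1 and 4 agree on E; apply E→BC and equate their BC entries.
Row 1 is now all distinguished symbols — the join is lossless.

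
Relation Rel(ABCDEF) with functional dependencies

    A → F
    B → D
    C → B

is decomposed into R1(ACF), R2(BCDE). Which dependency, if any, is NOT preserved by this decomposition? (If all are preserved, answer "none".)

A → F lies within R1.
B → D lies within R2.
C → B lies within R2.
Every dependency is enforceable on the fragments, so the decomposition is dependency-preserving.

none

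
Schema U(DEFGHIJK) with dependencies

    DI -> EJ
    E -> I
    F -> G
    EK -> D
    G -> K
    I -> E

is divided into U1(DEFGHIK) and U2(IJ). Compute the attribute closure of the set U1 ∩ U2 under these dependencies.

EI

U1 ∩ U2 = {I}.
I → E applies, adding E
Closure: {EI}.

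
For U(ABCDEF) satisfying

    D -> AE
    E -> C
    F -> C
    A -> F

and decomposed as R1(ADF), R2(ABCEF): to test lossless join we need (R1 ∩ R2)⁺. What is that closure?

ACF

R1 ∩ R2 = {AF}.
F → C applies, adding C
Closure: {ACF}.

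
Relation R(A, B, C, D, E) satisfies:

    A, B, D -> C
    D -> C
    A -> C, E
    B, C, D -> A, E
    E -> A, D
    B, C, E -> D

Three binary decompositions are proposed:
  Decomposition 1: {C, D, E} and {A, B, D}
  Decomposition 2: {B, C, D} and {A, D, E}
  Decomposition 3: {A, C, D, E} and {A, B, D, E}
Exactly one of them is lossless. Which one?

Decomposition 3

Decomposition 1: common = {D}, closure = {C, D} → lossy.
Decomposition 2: common = {D}, closure = {C, D} → lossy.
Decomposition 3: common = {A, D, E}, closure = {A, C, D, E} → lossless.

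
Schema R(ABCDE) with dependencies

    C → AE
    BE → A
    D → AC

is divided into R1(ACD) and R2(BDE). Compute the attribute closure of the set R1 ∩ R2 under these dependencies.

R1 ∩ R2 = {D}.
D → AC applies, adding AC
C → AE applies, adding E
Closure: {ACDE}.

ACDE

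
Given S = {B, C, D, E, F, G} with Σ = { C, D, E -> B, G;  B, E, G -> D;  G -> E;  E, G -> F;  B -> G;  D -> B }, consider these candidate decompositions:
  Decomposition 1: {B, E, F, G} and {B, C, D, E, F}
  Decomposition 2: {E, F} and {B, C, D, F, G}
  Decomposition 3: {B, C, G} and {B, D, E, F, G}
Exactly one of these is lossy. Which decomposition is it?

Decomposition 1: common = {B, E, F}, closure = {B, D, E, F, G} → lossless.
Decomposition 2: common = {F}, closure = {F} → lossy.
Decomposition 3: common = {B, G}, closure = {B, D, E, F, G} → lossless.

Decomposition 2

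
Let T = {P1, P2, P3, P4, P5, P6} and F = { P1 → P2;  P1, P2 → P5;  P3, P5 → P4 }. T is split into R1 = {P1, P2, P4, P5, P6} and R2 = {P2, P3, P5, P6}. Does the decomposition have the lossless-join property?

No

Common attributes: R1 ∩ R2 = {P2, P5, P6}.
No dependency enlarges {P2, P5, P6}, so (P2, P5, P6)⁺ = {P2, P5, P6}.
The closure contains neither all of R1 = {P1, P2, P4, P5, P6} nor all of R2 = {P2, P3, P5, P6}, so the common attributes are not a superkey of either fragment. The join is lossy.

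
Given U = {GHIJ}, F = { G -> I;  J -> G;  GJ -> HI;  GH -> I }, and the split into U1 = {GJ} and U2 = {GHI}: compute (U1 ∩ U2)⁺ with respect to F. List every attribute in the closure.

U1 ∩ U2 = {G}.
G → I applies, adding I
Closure: {GI}.

GI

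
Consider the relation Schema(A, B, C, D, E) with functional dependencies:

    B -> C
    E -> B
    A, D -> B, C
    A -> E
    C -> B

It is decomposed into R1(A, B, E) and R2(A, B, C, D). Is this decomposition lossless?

Yes

Common attributes: R1 ∩ R2 = {A, B}.
Closure of {A, B}: B → C applies, adding C; A → E applies, adding E. So (A, B)⁺ = {A, B, C, E}.
This closure contains every attribute of R1, so R1 ∩ R2 → R1. The join is lossless.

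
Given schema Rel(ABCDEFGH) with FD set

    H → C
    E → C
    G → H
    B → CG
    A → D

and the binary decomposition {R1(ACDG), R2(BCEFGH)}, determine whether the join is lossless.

No

Common attributes: R1 ∩ R2 = {CG}.
Closure of {CG}: G → H applies, adding H. So (CG)⁺ = {CGH}.
The closure contains neither all of R1 = {ACDG} nor all of R2 = {BCEFGH}, so the common attributes are not a superkey of either fragment. The join is lossy.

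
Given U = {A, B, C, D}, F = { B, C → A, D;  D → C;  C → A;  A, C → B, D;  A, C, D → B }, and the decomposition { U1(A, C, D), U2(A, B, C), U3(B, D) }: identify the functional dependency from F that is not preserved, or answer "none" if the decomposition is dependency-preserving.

B, C → A, D: restricted closure across fragments reaches A, D.
D → C lies within U1.
C → A lies within U1.
A, C → B, D: restricted closure across fragments reaches B, D.
A, C, D → B: restricted closure across fragments reaches B.
Every dependency is enforceable on the fragments, so the decomposition is dependency-preserving.

none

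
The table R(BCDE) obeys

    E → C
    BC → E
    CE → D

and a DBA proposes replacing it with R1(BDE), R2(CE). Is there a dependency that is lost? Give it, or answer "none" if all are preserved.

BC → E

Check BC → E: no single fragment contains all of {BCE}, and the restricted closure of {BC} across the fragments never reaches {E}.
E → C is preserved.
CE → D is preserved.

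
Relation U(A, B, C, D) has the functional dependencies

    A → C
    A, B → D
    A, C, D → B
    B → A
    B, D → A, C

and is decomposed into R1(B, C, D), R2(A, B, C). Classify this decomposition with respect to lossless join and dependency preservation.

lossless but not dependency-preserving

Lossless test: (B, C)⁺ = {A, B, C, D}, which contains all of one fragment — lossless.
Dependency preservation: the restricted closure of {A, C, D} across the fragments never reaches {B}, so A, C, D → B cannot be enforced without a join — not preserved.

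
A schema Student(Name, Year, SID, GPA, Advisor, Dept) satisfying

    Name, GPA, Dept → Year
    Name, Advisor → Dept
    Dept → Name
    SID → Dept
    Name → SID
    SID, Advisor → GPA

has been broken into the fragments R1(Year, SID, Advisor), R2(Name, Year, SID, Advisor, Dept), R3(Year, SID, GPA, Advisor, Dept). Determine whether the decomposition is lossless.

Yes

Chase test. Columns are Name, Year, SID, GPA, Advisor, Dept; row i has aⱼ where attribute j ∈ Ri, else bᵢⱼ.
Initial tableau (one row per fragment):
  row 1: b11 a2 a3 b14 a5 b16
  row 2: a1 a2 a3 b24 a5 a6
  row 3: b31 a2 a3 a4 a5 a6
Rows 2 and 3 agree on Dept; apply Dept→Name and equate their Name entries.
Rows 1 and 2 agree on SID; apply SID→Dept and equate their Dept entries.
Rows 1 and 2 agree on SID, Advisor; apply SID, Advisor→GPA and equate their GPA entries.
Rows 1 and 3 agree on SID, Advisor; apply SID, Advisor→GPA and equate their GPA entries.
Rows 1 and 2 agree on Dept; apply Dept→Name and equate their Name entries.
Row 1 is now all distinguished symbols — the join is lossless.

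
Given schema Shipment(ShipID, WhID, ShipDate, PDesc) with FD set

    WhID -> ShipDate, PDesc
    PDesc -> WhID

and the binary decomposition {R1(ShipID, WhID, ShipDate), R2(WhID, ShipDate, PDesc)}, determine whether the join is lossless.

Yes

Common attributes: R1 ∩ R2 = {WhID, ShipDate}.
Closure of {WhID, ShipDate}: WhID → ShipDate, PDesc applies, adding PDesc. So (WhID, ShipDate)⁺ = {WhID, ShipDate, PDesc}.
This closure contains every attribute of R2, so R1 ∩ R2 → R2. The join is lossless.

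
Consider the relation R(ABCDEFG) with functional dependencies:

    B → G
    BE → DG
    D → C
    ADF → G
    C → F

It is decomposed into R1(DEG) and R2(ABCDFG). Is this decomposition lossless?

Common attributes: R1 ∩ R2 = {DG}.
Closure of {DG}: D → C applies, adding C; C → F applies, adding F. So (DG)⁺ = {CDFG}.
The closure contains neither all of R1 = {DEG} nor all of R2 = {ABCDFG}, so the common attributes are not a superkey of either fragment. The join is lossy.

No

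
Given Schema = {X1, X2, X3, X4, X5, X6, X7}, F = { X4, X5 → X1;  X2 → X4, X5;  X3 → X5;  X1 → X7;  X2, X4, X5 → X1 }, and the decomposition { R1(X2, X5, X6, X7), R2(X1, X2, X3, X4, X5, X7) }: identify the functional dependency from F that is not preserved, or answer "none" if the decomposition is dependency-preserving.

none

X4, X5 → X1 lies within R2.
X2 → X4, X5 lies within R2.
X3 → X5 lies within R2.
X1 → X7 lies within R2.
X2, X4, X5 → X1 lies within R2.
Every dependency is enforceable on the fragments, so the decomposition is dependency-preserving.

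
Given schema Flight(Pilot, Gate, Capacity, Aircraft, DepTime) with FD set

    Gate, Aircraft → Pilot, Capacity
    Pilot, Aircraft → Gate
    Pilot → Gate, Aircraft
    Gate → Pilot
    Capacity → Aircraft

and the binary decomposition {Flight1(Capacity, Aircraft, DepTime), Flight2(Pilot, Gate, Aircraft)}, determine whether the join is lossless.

No

Common attributes: Flight1 ∩ Flight2 = {Aircraft}.
No dependency enlarges {Aircraft}, so (Aircraft)⁺ = {Aircraft}.
The closure contains neither all of Flight1 = {Capacity, Aircraft, DepTime} nor all of Flight2 = {Pilot, Gate, Aircraft}, so the common attributes are not a superkey of either fragment. The join is lossy.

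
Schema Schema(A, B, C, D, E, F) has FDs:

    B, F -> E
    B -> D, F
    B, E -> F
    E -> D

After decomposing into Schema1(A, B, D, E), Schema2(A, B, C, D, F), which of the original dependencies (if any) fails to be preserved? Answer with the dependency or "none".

none

B, F → E: restricted closure across fragments reaches E.
B → D, F lies within Schema2.
B, E → F: restricted closure across fragments reaches F.
E → D lies within Schema1.
Every dependency is enforceable on the fragments, so the decomposition is dependency-preserving.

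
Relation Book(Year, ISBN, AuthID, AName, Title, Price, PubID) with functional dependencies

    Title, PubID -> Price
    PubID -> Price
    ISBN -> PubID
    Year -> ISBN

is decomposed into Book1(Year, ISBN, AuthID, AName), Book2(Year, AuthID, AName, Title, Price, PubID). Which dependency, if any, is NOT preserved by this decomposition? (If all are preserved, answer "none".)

Check ISBN → PubID: no single fragment contains all of {ISBN, PubID}, and the restricted closure of {ISBN} across the fragments never reaches {PubID}.
Title, PubID → Price is preserved.
PubID → Price is preserved.
Year → ISBN is preserved.

ISBN -> PubID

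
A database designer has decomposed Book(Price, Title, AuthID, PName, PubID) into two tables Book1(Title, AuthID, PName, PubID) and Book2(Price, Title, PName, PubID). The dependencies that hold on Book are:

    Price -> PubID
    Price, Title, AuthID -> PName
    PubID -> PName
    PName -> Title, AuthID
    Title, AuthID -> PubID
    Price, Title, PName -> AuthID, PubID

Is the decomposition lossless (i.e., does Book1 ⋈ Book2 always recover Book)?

Yes

Common attributes: Book1 ∩ Book2 = {Title, PName, PubID}.
Closure of {Title, PName, PubID}: PName → Title, AuthID applies, adding AuthID. So (Title, PName, PubID)⁺ = {Title, AuthID, PName, PubID}.
This closure contains every attribute of Book1, so Book1 ∩ Book2 → Book1. The join is lossless.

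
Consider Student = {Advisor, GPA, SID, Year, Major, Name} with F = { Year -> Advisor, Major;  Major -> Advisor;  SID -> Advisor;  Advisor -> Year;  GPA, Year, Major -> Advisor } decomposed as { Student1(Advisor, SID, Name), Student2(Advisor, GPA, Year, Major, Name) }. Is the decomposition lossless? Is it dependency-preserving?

lossy but dependency-preserving

Lossless test: (Advisor, Name)⁺ = {Advisor, Year, Major, Name}, which is a superkey of neither fragment — lossy.
Dependency preservation: every FD's attributes lie within a single fragment, so each can be enforced locally — preserved.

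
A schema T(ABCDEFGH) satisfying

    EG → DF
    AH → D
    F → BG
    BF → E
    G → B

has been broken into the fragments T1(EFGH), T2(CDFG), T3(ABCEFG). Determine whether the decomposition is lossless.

No

Chase test. Columns are ABCDEFGH; row i has aⱼ where attribute j ∈ Ti, else bᵢⱼ.
Initial tableau (one row per fragment):
  row 1: b11 b12 b13 b14 a5 a6 a7 a8
  row 2: b21 b22 a3 a4 b25 a6 a7 b28
  row 3: a1 a2 a3 b34 a5 a6 a7 b38
Rows 1 and 3 agree on EG; apply EG→DF and equate their DF entries.
Rows 1 and 2 agree on F; apply F→BG and equate their BG entries.
Rows 1 and 3 agree on F; apply F→BG and equate their BG entries.
Rows 1 and 2 agree on BF; apply BF→E and equate their E entries.
Rows 1 and 2 agree on EG; apply EG→DF and equate their DF entries.
No row becomes fully distinguished — the join is lossy.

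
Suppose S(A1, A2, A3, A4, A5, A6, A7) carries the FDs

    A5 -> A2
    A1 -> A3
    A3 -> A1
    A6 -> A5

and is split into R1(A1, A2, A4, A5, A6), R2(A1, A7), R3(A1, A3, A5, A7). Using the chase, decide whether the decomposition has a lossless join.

No

Chase test. Columns are A1, A2, A3, A4, A5, A6, A7; row i has aⱼ where attribute j ∈ Ri, else bᵢⱼ.
Initial tableau (one row per fragment):
  row 1: a1 a2 b13 a4 a5 a6 b17
  row 2: a1 b22 b23 b24 b25 b26 a7
  row 3: a1 b32 a3 b34 a5 b36 a7
Rows 1 and 3 agree on A5; apply A5→A2 and equate their A2 entries.
Rows 1 and 2 agree on A1; apply A1→A3 and equate their A3 entries.
Rows 1 and 3 agree on A1; apply A1→A3 and equate their A3 entries.
No row becomes fully distinguished — the join is lossy.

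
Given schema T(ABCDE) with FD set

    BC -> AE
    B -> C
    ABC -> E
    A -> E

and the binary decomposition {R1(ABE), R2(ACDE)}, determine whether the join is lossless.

Common attributes: R1 ∩ R2 = {AE}.
No dependency enlarges {AE}, so (AE)⁺ = {AE}.
The closure contains neither all of R1 = {ABE} nor all of R2 = {ACDE}, so the common attributes are not a superkey of either fragment. The join is lossy.

No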